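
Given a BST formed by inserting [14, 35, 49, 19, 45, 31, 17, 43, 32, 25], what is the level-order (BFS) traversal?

Tree insertion order: [14, 35, 49, 19, 45, 31, 17, 43, 32, 25]
Tree (level-order array): [14, None, 35, 19, 49, 17, 31, 45, None, None, None, 25, 32, 43]
BFS from the root, enqueuing left then right child of each popped node:
  queue [14] -> pop 14, enqueue [35], visited so far: [14]
  queue [35] -> pop 35, enqueue [19, 49], visited so far: [14, 35]
  queue [19, 49] -> pop 19, enqueue [17, 31], visited so far: [14, 35, 19]
  queue [49, 17, 31] -> pop 49, enqueue [45], visited so far: [14, 35, 19, 49]
  queue [17, 31, 45] -> pop 17, enqueue [none], visited so far: [14, 35, 19, 49, 17]
  queue [31, 45] -> pop 31, enqueue [25, 32], visited so far: [14, 35, 19, 49, 17, 31]
  queue [45, 25, 32] -> pop 45, enqueue [43], visited so far: [14, 35, 19, 49, 17, 31, 45]
  queue [25, 32, 43] -> pop 25, enqueue [none], visited so far: [14, 35, 19, 49, 17, 31, 45, 25]
  queue [32, 43] -> pop 32, enqueue [none], visited so far: [14, 35, 19, 49, 17, 31, 45, 25, 32]
  queue [43] -> pop 43, enqueue [none], visited so far: [14, 35, 19, 49, 17, 31, 45, 25, 32, 43]
Result: [14, 35, 19, 49, 17, 31, 45, 25, 32, 43]


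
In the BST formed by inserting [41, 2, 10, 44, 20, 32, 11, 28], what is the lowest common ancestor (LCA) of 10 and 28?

Tree insertion order: [41, 2, 10, 44, 20, 32, 11, 28]
Tree (level-order array): [41, 2, 44, None, 10, None, None, None, 20, 11, 32, None, None, 28]
In a BST, the LCA of p=10, q=28 is the first node v on the
root-to-leaf path with p <= v <= q (go left if both < v, right if both > v).
Walk from root:
  at 41: both 10 and 28 < 41, go left
  at 2: both 10 and 28 > 2, go right
  at 10: 10 <= 10 <= 28, this is the LCA
LCA = 10


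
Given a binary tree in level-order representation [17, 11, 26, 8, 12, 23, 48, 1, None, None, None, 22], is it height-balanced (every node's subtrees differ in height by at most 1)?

Tree (level-order array): [17, 11, 26, 8, 12, 23, 48, 1, None, None, None, 22]
Definition: a tree is height-balanced if, at every node, |h(left) - h(right)| <= 1 (empty subtree has height -1).
Bottom-up per-node check:
  node 1: h_left=-1, h_right=-1, diff=0 [OK], height=0
  node 8: h_left=0, h_right=-1, diff=1 [OK], height=1
  node 12: h_left=-1, h_right=-1, diff=0 [OK], height=0
  node 11: h_left=1, h_right=0, diff=1 [OK], height=2
  node 22: h_left=-1, h_right=-1, diff=0 [OK], height=0
  node 23: h_left=0, h_right=-1, diff=1 [OK], height=1
  node 48: h_left=-1, h_right=-1, diff=0 [OK], height=0
  node 26: h_left=1, h_right=0, diff=1 [OK], height=2
  node 17: h_left=2, h_right=2, diff=0 [OK], height=3
All nodes satisfy the balance condition.
Result: Balanced


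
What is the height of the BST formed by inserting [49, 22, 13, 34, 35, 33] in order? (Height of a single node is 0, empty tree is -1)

Insertion order: [49, 22, 13, 34, 35, 33]
Tree (level-order array): [49, 22, None, 13, 34, None, None, 33, 35]
Compute height bottom-up (empty subtree = -1):
  height(13) = 1 + max(-1, -1) = 0
  height(33) = 1 + max(-1, -1) = 0
  height(35) = 1 + max(-1, -1) = 0
  height(34) = 1 + max(0, 0) = 1
  height(22) = 1 + max(0, 1) = 2
  height(49) = 1 + max(2, -1) = 3
Height = 3


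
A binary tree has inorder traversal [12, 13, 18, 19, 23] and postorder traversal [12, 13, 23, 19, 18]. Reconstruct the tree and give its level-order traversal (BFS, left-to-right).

Inorder:   [12, 13, 18, 19, 23]
Postorder: [12, 13, 23, 19, 18]
Algorithm: postorder visits root last, so walk postorder right-to-left;
each value is the root of the current inorder slice — split it at that
value, recurse on the right subtree first, then the left.
Recursive splits:
  root=18; inorder splits into left=[12, 13], right=[19, 23]
  root=19; inorder splits into left=[], right=[23]
  root=23; inorder splits into left=[], right=[]
  root=13; inorder splits into left=[12], right=[]
  root=12; inorder splits into left=[], right=[]
Reconstructed level-order: [18, 13, 19, 12, 23]


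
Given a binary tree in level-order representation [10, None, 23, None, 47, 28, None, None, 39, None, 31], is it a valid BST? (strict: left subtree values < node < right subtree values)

Level-order array: [10, None, 23, None, 47, 28, None, None, 39, None, 31]
Validate using subtree bounds (lo, hi): at each node, require lo < value < hi,
then recurse left with hi=value and right with lo=value.
Preorder trace (stopping at first violation):
  at node 10 with bounds (-inf, +inf): OK
  at node 23 with bounds (10, +inf): OK
  at node 47 with bounds (23, +inf): OK
  at node 28 with bounds (23, 47): OK
  at node 39 with bounds (28, 47): OK
  at node 31 with bounds (39, 47): VIOLATION
Node 31 violates its bound: not (39 < 31 < 47).
Result: Not a valid BST


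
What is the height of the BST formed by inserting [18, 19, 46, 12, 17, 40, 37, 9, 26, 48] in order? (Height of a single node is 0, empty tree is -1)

Insertion order: [18, 19, 46, 12, 17, 40, 37, 9, 26, 48]
Tree (level-order array): [18, 12, 19, 9, 17, None, 46, None, None, None, None, 40, 48, 37, None, None, None, 26]
Compute height bottom-up (empty subtree = -1):
  height(9) = 1 + max(-1, -1) = 0
  height(17) = 1 + max(-1, -1) = 0
  height(12) = 1 + max(0, 0) = 1
  height(26) = 1 + max(-1, -1) = 0
  height(37) = 1 + max(0, -1) = 1
  height(40) = 1 + max(1, -1) = 2
  height(48) = 1 + max(-1, -1) = 0
  height(46) = 1 + max(2, 0) = 3
  height(19) = 1 + max(-1, 3) = 4
  height(18) = 1 + max(1, 4) = 5
Height = 5


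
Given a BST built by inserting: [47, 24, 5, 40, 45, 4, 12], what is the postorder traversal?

Tree insertion order: [47, 24, 5, 40, 45, 4, 12]
Tree (level-order array): [47, 24, None, 5, 40, 4, 12, None, 45]
Postorder traversal: [4, 12, 5, 45, 40, 24, 47]


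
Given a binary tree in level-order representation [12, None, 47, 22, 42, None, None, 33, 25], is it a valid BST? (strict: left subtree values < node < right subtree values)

Level-order array: [12, None, 47, 22, 42, None, None, 33, 25]
Validate using subtree bounds (lo, hi): at each node, require lo < value < hi,
then recurse left with hi=value and right with lo=value.
Preorder trace (stopping at first violation):
  at node 12 with bounds (-inf, +inf): OK
  at node 47 with bounds (12, +inf): OK
  at node 22 with bounds (12, 47): OK
  at node 42 with bounds (47, +inf): VIOLATION
Node 42 violates its bound: not (47 < 42 < +inf).
Result: Not a valid BST


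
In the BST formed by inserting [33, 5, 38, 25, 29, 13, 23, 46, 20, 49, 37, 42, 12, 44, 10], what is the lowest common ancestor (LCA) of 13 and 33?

Tree insertion order: [33, 5, 38, 25, 29, 13, 23, 46, 20, 49, 37, 42, 12, 44, 10]
Tree (level-order array): [33, 5, 38, None, 25, 37, 46, 13, 29, None, None, 42, 49, 12, 23, None, None, None, 44, None, None, 10, None, 20]
In a BST, the LCA of p=13, q=33 is the first node v on the
root-to-leaf path with p <= v <= q (go left if both < v, right if both > v).
Walk from root:
  at 33: 13 <= 33 <= 33, this is the LCA
LCA = 33


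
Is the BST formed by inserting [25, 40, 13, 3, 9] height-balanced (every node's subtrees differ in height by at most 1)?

Tree (level-order array): [25, 13, 40, 3, None, None, None, None, 9]
Definition: a tree is height-balanced if, at every node, |h(left) - h(right)| <= 1 (empty subtree has height -1).
Bottom-up per-node check:
  node 9: h_left=-1, h_right=-1, diff=0 [OK], height=0
  node 3: h_left=-1, h_right=0, diff=1 [OK], height=1
  node 13: h_left=1, h_right=-1, diff=2 [FAIL (|1--1|=2 > 1)], height=2
  node 40: h_left=-1, h_right=-1, diff=0 [OK], height=0
  node 25: h_left=2, h_right=0, diff=2 [FAIL (|2-0|=2 > 1)], height=3
Node 13 violates the condition: |1 - -1| = 2 > 1.
Result: Not balanced


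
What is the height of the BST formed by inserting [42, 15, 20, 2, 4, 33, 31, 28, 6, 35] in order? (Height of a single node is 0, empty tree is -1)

Insertion order: [42, 15, 20, 2, 4, 33, 31, 28, 6, 35]
Tree (level-order array): [42, 15, None, 2, 20, None, 4, None, 33, None, 6, 31, 35, None, None, 28]
Compute height bottom-up (empty subtree = -1):
  height(6) = 1 + max(-1, -1) = 0
  height(4) = 1 + max(-1, 0) = 1
  height(2) = 1 + max(-1, 1) = 2
  height(28) = 1 + max(-1, -1) = 0
  height(31) = 1 + max(0, -1) = 1
  height(35) = 1 + max(-1, -1) = 0
  height(33) = 1 + max(1, 0) = 2
  height(20) = 1 + max(-1, 2) = 3
  height(15) = 1 + max(2, 3) = 4
  height(42) = 1 + max(4, -1) = 5
Height = 5


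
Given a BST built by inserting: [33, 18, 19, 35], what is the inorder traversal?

Tree insertion order: [33, 18, 19, 35]
Tree (level-order array): [33, 18, 35, None, 19]
Inorder traversal: [18, 19, 33, 35]


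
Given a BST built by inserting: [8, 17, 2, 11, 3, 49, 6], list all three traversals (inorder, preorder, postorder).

Tree insertion order: [8, 17, 2, 11, 3, 49, 6]
Tree (level-order array): [8, 2, 17, None, 3, 11, 49, None, 6]
Inorder (L, root, R): [2, 3, 6, 8, 11, 17, 49]
Preorder (root, L, R): [8, 2, 3, 6, 17, 11, 49]
Postorder (L, R, root): [6, 3, 2, 11, 49, 17, 8]


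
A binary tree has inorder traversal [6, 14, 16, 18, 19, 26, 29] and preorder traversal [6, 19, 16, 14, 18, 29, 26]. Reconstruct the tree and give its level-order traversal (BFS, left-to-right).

Inorder:  [6, 14, 16, 18, 19, 26, 29]
Preorder: [6, 19, 16, 14, 18, 29, 26]
Algorithm: preorder visits root first, so consume preorder in order;
for each root, split the current inorder slice at that value into
left-subtree inorder and right-subtree inorder, then recurse.
Recursive splits:
  root=6; inorder splits into left=[], right=[14, 16, 18, 19, 26, 29]
  root=19; inorder splits into left=[14, 16, 18], right=[26, 29]
  root=16; inorder splits into left=[14], right=[18]
  root=14; inorder splits into left=[], right=[]
  root=18; inorder splits into left=[], right=[]
  root=29; inorder splits into left=[26], right=[]
  root=26; inorder splits into left=[], right=[]
Reconstructed level-order: [6, 19, 16, 29, 14, 18, 26]


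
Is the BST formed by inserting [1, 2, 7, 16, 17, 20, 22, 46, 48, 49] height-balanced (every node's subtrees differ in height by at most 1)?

Tree (level-order array): [1, None, 2, None, 7, None, 16, None, 17, None, 20, None, 22, None, 46, None, 48, None, 49]
Definition: a tree is height-balanced if, at every node, |h(left) - h(right)| <= 1 (empty subtree has height -1).
Bottom-up per-node check:
  node 49: h_left=-1, h_right=-1, diff=0 [OK], height=0
  node 48: h_left=-1, h_right=0, diff=1 [OK], height=1
  node 46: h_left=-1, h_right=1, diff=2 [FAIL (|-1-1|=2 > 1)], height=2
  node 22: h_left=-1, h_right=2, diff=3 [FAIL (|-1-2|=3 > 1)], height=3
  node 20: h_left=-1, h_right=3, diff=4 [FAIL (|-1-3|=4 > 1)], height=4
  node 17: h_left=-1, h_right=4, diff=5 [FAIL (|-1-4|=5 > 1)], height=5
  node 16: h_left=-1, h_right=5, diff=6 [FAIL (|-1-5|=6 > 1)], height=6
  node 7: h_left=-1, h_right=6, diff=7 [FAIL (|-1-6|=7 > 1)], height=7
  node 2: h_left=-1, h_right=7, diff=8 [FAIL (|-1-7|=8 > 1)], height=8
  node 1: h_left=-1, h_right=8, diff=9 [FAIL (|-1-8|=9 > 1)], height=9
Node 46 violates the condition: |-1 - 1| = 2 > 1.
Result: Not balanced


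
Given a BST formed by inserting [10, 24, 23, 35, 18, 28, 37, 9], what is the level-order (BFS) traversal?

Tree insertion order: [10, 24, 23, 35, 18, 28, 37, 9]
Tree (level-order array): [10, 9, 24, None, None, 23, 35, 18, None, 28, 37]
BFS from the root, enqueuing left then right child of each popped node:
  queue [10] -> pop 10, enqueue [9, 24], visited so far: [10]
  queue [9, 24] -> pop 9, enqueue [none], visited so far: [10, 9]
  queue [24] -> pop 24, enqueue [23, 35], visited so far: [10, 9, 24]
  queue [23, 35] -> pop 23, enqueue [18], visited so far: [10, 9, 24, 23]
  queue [35, 18] -> pop 35, enqueue [28, 37], visited so far: [10, 9, 24, 23, 35]
  queue [18, 28, 37] -> pop 18, enqueue [none], visited so far: [10, 9, 24, 23, 35, 18]
  queue [28, 37] -> pop 28, enqueue [none], visited so far: [10, 9, 24, 23, 35, 18, 28]
  queue [37] -> pop 37, enqueue [none], visited so far: [10, 9, 24, 23, 35, 18, 28, 37]
Result: [10, 9, 24, 23, 35, 18, 28, 37]


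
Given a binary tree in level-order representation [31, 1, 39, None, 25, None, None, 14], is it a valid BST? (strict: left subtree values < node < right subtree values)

Level-order array: [31, 1, 39, None, 25, None, None, 14]
Validate using subtree bounds (lo, hi): at each node, require lo < value < hi,
then recurse left with hi=value and right with lo=value.
Preorder trace (stopping at first violation):
  at node 31 with bounds (-inf, +inf): OK
  at node 1 with bounds (-inf, 31): OK
  at node 25 with bounds (1, 31): OK
  at node 14 with bounds (1, 25): OK
  at node 39 with bounds (31, +inf): OK
No violation found at any node.
Result: Valid BST


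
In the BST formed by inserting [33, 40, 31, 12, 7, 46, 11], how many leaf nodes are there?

Tree built from: [33, 40, 31, 12, 7, 46, 11]
Tree (level-order array): [33, 31, 40, 12, None, None, 46, 7, None, None, None, None, 11]
Rule: A leaf has 0 children.
Per-node child counts:
  node 33: 2 child(ren)
  node 31: 1 child(ren)
  node 12: 1 child(ren)
  node 7: 1 child(ren)
  node 11: 0 child(ren)
  node 40: 1 child(ren)
  node 46: 0 child(ren)
Matching nodes: [11, 46]
Count of leaf nodes: 2


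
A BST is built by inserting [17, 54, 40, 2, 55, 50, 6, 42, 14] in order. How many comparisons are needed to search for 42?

Search path for 42: 17 -> 54 -> 40 -> 50 -> 42
Found: True
Comparisons: 5


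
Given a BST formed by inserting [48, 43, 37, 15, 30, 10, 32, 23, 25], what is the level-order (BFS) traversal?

Tree insertion order: [48, 43, 37, 15, 30, 10, 32, 23, 25]
Tree (level-order array): [48, 43, None, 37, None, 15, None, 10, 30, None, None, 23, 32, None, 25]
BFS from the root, enqueuing left then right child of each popped node:
  queue [48] -> pop 48, enqueue [43], visited so far: [48]
  queue [43] -> pop 43, enqueue [37], visited so far: [48, 43]
  queue [37] -> pop 37, enqueue [15], visited so far: [48, 43, 37]
  queue [15] -> pop 15, enqueue [10, 30], visited so far: [48, 43, 37, 15]
  queue [10, 30] -> pop 10, enqueue [none], visited so far: [48, 43, 37, 15, 10]
  queue [30] -> pop 30, enqueue [23, 32], visited so far: [48, 43, 37, 15, 10, 30]
  queue [23, 32] -> pop 23, enqueue [25], visited so far: [48, 43, 37, 15, 10, 30, 23]
  queue [32, 25] -> pop 32, enqueue [none], visited so far: [48, 43, 37, 15, 10, 30, 23, 32]
  queue [25] -> pop 25, enqueue [none], visited so far: [48, 43, 37, 15, 10, 30, 23, 32, 25]
Result: [48, 43, 37, 15, 10, 30, 23, 32, 25]


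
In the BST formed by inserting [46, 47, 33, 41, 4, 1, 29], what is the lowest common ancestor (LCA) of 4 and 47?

Tree insertion order: [46, 47, 33, 41, 4, 1, 29]
Tree (level-order array): [46, 33, 47, 4, 41, None, None, 1, 29]
In a BST, the LCA of p=4, q=47 is the first node v on the
root-to-leaf path with p <= v <= q (go left if both < v, right if both > v).
Walk from root:
  at 46: 4 <= 46 <= 47, this is the LCA
LCA = 46


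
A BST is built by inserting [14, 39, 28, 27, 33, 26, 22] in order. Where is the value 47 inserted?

Starting tree (level order): [14, None, 39, 28, None, 27, 33, 26, None, None, None, 22]
Insertion path: 14 -> 39
Result: insert 47 as right child of 39
Final tree (level order): [14, None, 39, 28, 47, 27, 33, None, None, 26, None, None, None, 22]


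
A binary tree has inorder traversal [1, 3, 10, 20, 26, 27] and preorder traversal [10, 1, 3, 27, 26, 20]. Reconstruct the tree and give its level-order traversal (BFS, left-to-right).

Inorder:  [1, 3, 10, 20, 26, 27]
Preorder: [10, 1, 3, 27, 26, 20]
Algorithm: preorder visits root first, so consume preorder in order;
for each root, split the current inorder slice at that value into
left-subtree inorder and right-subtree inorder, then recurse.
Recursive splits:
  root=10; inorder splits into left=[1, 3], right=[20, 26, 27]
  root=1; inorder splits into left=[], right=[3]
  root=3; inorder splits into left=[], right=[]
  root=27; inorder splits into left=[20, 26], right=[]
  root=26; inorder splits into left=[20], right=[]
  root=20; inorder splits into left=[], right=[]
Reconstructed level-order: [10, 1, 27, 3, 26, 20]


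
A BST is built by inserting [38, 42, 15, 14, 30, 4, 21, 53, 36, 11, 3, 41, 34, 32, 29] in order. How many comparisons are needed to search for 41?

Search path for 41: 38 -> 42 -> 41
Found: True
Comparisons: 3


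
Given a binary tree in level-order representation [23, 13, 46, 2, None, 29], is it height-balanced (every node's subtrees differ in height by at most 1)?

Tree (level-order array): [23, 13, 46, 2, None, 29]
Definition: a tree is height-balanced if, at every node, |h(left) - h(right)| <= 1 (empty subtree has height -1).
Bottom-up per-node check:
  node 2: h_left=-1, h_right=-1, diff=0 [OK], height=0
  node 13: h_left=0, h_right=-1, diff=1 [OK], height=1
  node 29: h_left=-1, h_right=-1, diff=0 [OK], height=0
  node 46: h_left=0, h_right=-1, diff=1 [OK], height=1
  node 23: h_left=1, h_right=1, diff=0 [OK], height=2
All nodes satisfy the balance condition.
Result: Balanced


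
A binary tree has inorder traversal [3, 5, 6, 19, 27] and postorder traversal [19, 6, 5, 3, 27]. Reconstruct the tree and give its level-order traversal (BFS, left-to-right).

Inorder:   [3, 5, 6, 19, 27]
Postorder: [19, 6, 5, 3, 27]
Algorithm: postorder visits root last, so walk postorder right-to-left;
each value is the root of the current inorder slice — split it at that
value, recurse on the right subtree first, then the left.
Recursive splits:
  root=27; inorder splits into left=[3, 5, 6, 19], right=[]
  root=3; inorder splits into left=[], right=[5, 6, 19]
  root=5; inorder splits into left=[], right=[6, 19]
  root=6; inorder splits into left=[], right=[19]
  root=19; inorder splits into left=[], right=[]
Reconstructed level-order: [27, 3, 5, 6, 19]


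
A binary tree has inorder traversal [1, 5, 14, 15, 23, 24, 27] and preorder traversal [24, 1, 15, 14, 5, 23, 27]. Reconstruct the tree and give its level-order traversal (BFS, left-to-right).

Inorder:  [1, 5, 14, 15, 23, 24, 27]
Preorder: [24, 1, 15, 14, 5, 23, 27]
Algorithm: preorder visits root first, so consume preorder in order;
for each root, split the current inorder slice at that value into
left-subtree inorder and right-subtree inorder, then recurse.
Recursive splits:
  root=24; inorder splits into left=[1, 5, 14, 15, 23], right=[27]
  root=1; inorder splits into left=[], right=[5, 14, 15, 23]
  root=15; inorder splits into left=[5, 14], right=[23]
  root=14; inorder splits into left=[5], right=[]
  root=5; inorder splits into left=[], right=[]
  root=23; inorder splits into left=[], right=[]
  root=27; inorder splits into left=[], right=[]
Reconstructed level-order: [24, 1, 27, 15, 14, 23, 5]


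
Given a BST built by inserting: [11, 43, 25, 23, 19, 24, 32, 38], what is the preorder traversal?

Tree insertion order: [11, 43, 25, 23, 19, 24, 32, 38]
Tree (level-order array): [11, None, 43, 25, None, 23, 32, 19, 24, None, 38]
Preorder traversal: [11, 43, 25, 23, 19, 24, 32, 38]


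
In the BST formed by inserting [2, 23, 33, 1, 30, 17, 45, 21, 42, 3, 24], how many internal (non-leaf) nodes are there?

Tree built from: [2, 23, 33, 1, 30, 17, 45, 21, 42, 3, 24]
Tree (level-order array): [2, 1, 23, None, None, 17, 33, 3, 21, 30, 45, None, None, None, None, 24, None, 42]
Rule: An internal node has at least one child.
Per-node child counts:
  node 2: 2 child(ren)
  node 1: 0 child(ren)
  node 23: 2 child(ren)
  node 17: 2 child(ren)
  node 3: 0 child(ren)
  node 21: 0 child(ren)
  node 33: 2 child(ren)
  node 30: 1 child(ren)
  node 24: 0 child(ren)
  node 45: 1 child(ren)
  node 42: 0 child(ren)
Matching nodes: [2, 23, 17, 33, 30, 45]
Count of internal (non-leaf) nodes: 6


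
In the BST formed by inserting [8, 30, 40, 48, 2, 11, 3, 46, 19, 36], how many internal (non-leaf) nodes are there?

Tree built from: [8, 30, 40, 48, 2, 11, 3, 46, 19, 36]
Tree (level-order array): [8, 2, 30, None, 3, 11, 40, None, None, None, 19, 36, 48, None, None, None, None, 46]
Rule: An internal node has at least one child.
Per-node child counts:
  node 8: 2 child(ren)
  node 2: 1 child(ren)
  node 3: 0 child(ren)
  node 30: 2 child(ren)
  node 11: 1 child(ren)
  node 19: 0 child(ren)
  node 40: 2 child(ren)
  node 36: 0 child(ren)
  node 48: 1 child(ren)
  node 46: 0 child(ren)
Matching nodes: [8, 2, 30, 11, 40, 48]
Count of internal (non-leaf) nodes: 6


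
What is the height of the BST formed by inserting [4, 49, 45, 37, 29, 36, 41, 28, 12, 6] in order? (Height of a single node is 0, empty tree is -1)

Insertion order: [4, 49, 45, 37, 29, 36, 41, 28, 12, 6]
Tree (level-order array): [4, None, 49, 45, None, 37, None, 29, 41, 28, 36, None, None, 12, None, None, None, 6]
Compute height bottom-up (empty subtree = -1):
  height(6) = 1 + max(-1, -1) = 0
  height(12) = 1 + max(0, -1) = 1
  height(28) = 1 + max(1, -1) = 2
  height(36) = 1 + max(-1, -1) = 0
  height(29) = 1 + max(2, 0) = 3
  height(41) = 1 + max(-1, -1) = 0
  height(37) = 1 + max(3, 0) = 4
  height(45) = 1 + max(4, -1) = 5
  height(49) = 1 + max(5, -1) = 6
  height(4) = 1 + max(-1, 6) = 7
Height = 7


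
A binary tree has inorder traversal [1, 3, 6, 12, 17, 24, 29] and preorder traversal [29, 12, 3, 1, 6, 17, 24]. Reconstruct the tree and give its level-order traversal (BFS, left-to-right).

Inorder:  [1, 3, 6, 12, 17, 24, 29]
Preorder: [29, 12, 3, 1, 6, 17, 24]
Algorithm: preorder visits root first, so consume preorder in order;
for each root, split the current inorder slice at that value into
left-subtree inorder and right-subtree inorder, then recurse.
Recursive splits:
  root=29; inorder splits into left=[1, 3, 6, 12, 17, 24], right=[]
  root=12; inorder splits into left=[1, 3, 6], right=[17, 24]
  root=3; inorder splits into left=[1], right=[6]
  root=1; inorder splits into left=[], right=[]
  root=6; inorder splits into left=[], right=[]
  root=17; inorder splits into left=[], right=[24]
  root=24; inorder splits into left=[], right=[]
Reconstructed level-order: [29, 12, 3, 17, 1, 6, 24]


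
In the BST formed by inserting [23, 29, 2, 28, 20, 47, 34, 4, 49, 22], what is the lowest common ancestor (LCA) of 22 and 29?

Tree insertion order: [23, 29, 2, 28, 20, 47, 34, 4, 49, 22]
Tree (level-order array): [23, 2, 29, None, 20, 28, 47, 4, 22, None, None, 34, 49]
In a BST, the LCA of p=22, q=29 is the first node v on the
root-to-leaf path with p <= v <= q (go left if both < v, right if both > v).
Walk from root:
  at 23: 22 <= 23 <= 29, this is the LCA
LCA = 23


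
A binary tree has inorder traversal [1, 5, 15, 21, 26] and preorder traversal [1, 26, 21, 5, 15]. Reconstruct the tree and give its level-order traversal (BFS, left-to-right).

Inorder:  [1, 5, 15, 21, 26]
Preorder: [1, 26, 21, 5, 15]
Algorithm: preorder visits root first, so consume preorder in order;
for each root, split the current inorder slice at that value into
left-subtree inorder and right-subtree inorder, then recurse.
Recursive splits:
  root=1; inorder splits into left=[], right=[5, 15, 21, 26]
  root=26; inorder splits into left=[5, 15, 21], right=[]
  root=21; inorder splits into left=[5, 15], right=[]
  root=5; inorder splits into left=[], right=[15]
  root=15; inorder splits into left=[], right=[]
Reconstructed level-order: [1, 26, 21, 5, 15]


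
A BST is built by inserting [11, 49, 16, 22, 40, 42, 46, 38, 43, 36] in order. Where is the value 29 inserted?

Starting tree (level order): [11, None, 49, 16, None, None, 22, None, 40, 38, 42, 36, None, None, 46, None, None, 43]
Insertion path: 11 -> 49 -> 16 -> 22 -> 40 -> 38 -> 36
Result: insert 29 as left child of 36
Final tree (level order): [11, None, 49, 16, None, None, 22, None, 40, 38, 42, 36, None, None, 46, 29, None, 43]


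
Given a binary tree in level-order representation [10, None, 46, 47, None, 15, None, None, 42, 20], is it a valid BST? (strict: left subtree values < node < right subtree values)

Level-order array: [10, None, 46, 47, None, 15, None, None, 42, 20]
Validate using subtree bounds (lo, hi): at each node, require lo < value < hi,
then recurse left with hi=value and right with lo=value.
Preorder trace (stopping at first violation):
  at node 10 with bounds (-inf, +inf): OK
  at node 46 with bounds (10, +inf): OK
  at node 47 with bounds (10, 46): VIOLATION
Node 47 violates its bound: not (10 < 47 < 46).
Result: Not a valid BST


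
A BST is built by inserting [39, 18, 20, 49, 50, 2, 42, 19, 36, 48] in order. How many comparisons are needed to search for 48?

Search path for 48: 39 -> 49 -> 42 -> 48
Found: True
Comparisons: 4


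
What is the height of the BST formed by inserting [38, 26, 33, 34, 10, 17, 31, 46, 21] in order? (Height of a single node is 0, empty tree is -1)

Insertion order: [38, 26, 33, 34, 10, 17, 31, 46, 21]
Tree (level-order array): [38, 26, 46, 10, 33, None, None, None, 17, 31, 34, None, 21]
Compute height bottom-up (empty subtree = -1):
  height(21) = 1 + max(-1, -1) = 0
  height(17) = 1 + max(-1, 0) = 1
  height(10) = 1 + max(-1, 1) = 2
  height(31) = 1 + max(-1, -1) = 0
  height(34) = 1 + max(-1, -1) = 0
  height(33) = 1 + max(0, 0) = 1
  height(26) = 1 + max(2, 1) = 3
  height(46) = 1 + max(-1, -1) = 0
  height(38) = 1 + max(3, 0) = 4
Height = 4


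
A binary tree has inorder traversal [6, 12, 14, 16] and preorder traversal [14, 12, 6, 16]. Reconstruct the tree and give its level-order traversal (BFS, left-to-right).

Inorder:  [6, 12, 14, 16]
Preorder: [14, 12, 6, 16]
Algorithm: preorder visits root first, so consume preorder in order;
for each root, split the current inorder slice at that value into
left-subtree inorder and right-subtree inorder, then recurse.
Recursive splits:
  root=14; inorder splits into left=[6, 12], right=[16]
  root=12; inorder splits into left=[6], right=[]
  root=6; inorder splits into left=[], right=[]
  root=16; inorder splits into left=[], right=[]
Reconstructed level-order: [14, 12, 16, 6]


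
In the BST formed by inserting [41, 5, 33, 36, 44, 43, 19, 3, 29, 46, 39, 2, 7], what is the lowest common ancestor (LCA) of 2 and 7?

Tree insertion order: [41, 5, 33, 36, 44, 43, 19, 3, 29, 46, 39, 2, 7]
Tree (level-order array): [41, 5, 44, 3, 33, 43, 46, 2, None, 19, 36, None, None, None, None, None, None, 7, 29, None, 39]
In a BST, the LCA of p=2, q=7 is the first node v on the
root-to-leaf path with p <= v <= q (go left if both < v, right if both > v).
Walk from root:
  at 41: both 2 and 7 < 41, go left
  at 5: 2 <= 5 <= 7, this is the LCA
LCA = 5


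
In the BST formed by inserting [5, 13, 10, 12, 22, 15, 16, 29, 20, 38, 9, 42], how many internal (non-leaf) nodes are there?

Tree built from: [5, 13, 10, 12, 22, 15, 16, 29, 20, 38, 9, 42]
Tree (level-order array): [5, None, 13, 10, 22, 9, 12, 15, 29, None, None, None, None, None, 16, None, 38, None, 20, None, 42]
Rule: An internal node has at least one child.
Per-node child counts:
  node 5: 1 child(ren)
  node 13: 2 child(ren)
  node 10: 2 child(ren)
  node 9: 0 child(ren)
  node 12: 0 child(ren)
  node 22: 2 child(ren)
  node 15: 1 child(ren)
  node 16: 1 child(ren)
  node 20: 0 child(ren)
  node 29: 1 child(ren)
  node 38: 1 child(ren)
  node 42: 0 child(ren)
Matching nodes: [5, 13, 10, 22, 15, 16, 29, 38]
Count of internal (non-leaf) nodes: 8


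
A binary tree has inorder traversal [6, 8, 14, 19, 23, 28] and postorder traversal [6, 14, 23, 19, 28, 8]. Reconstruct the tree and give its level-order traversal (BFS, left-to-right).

Inorder:   [6, 8, 14, 19, 23, 28]
Postorder: [6, 14, 23, 19, 28, 8]
Algorithm: postorder visits root last, so walk postorder right-to-left;
each value is the root of the current inorder slice — split it at that
value, recurse on the right subtree first, then the left.
Recursive splits:
  root=8; inorder splits into left=[6], right=[14, 19, 23, 28]
  root=28; inorder splits into left=[14, 19, 23], right=[]
  root=19; inorder splits into left=[14], right=[23]
  root=23; inorder splits into left=[], right=[]
  root=14; inorder splits into left=[], right=[]
  root=6; inorder splits into left=[], right=[]
Reconstructed level-order: [8, 6, 28, 19, 14, 23]


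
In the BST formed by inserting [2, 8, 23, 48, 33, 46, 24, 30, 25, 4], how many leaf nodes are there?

Tree built from: [2, 8, 23, 48, 33, 46, 24, 30, 25, 4]
Tree (level-order array): [2, None, 8, 4, 23, None, None, None, 48, 33, None, 24, 46, None, 30, None, None, 25]
Rule: A leaf has 0 children.
Per-node child counts:
  node 2: 1 child(ren)
  node 8: 2 child(ren)
  node 4: 0 child(ren)
  node 23: 1 child(ren)
  node 48: 1 child(ren)
  node 33: 2 child(ren)
  node 24: 1 child(ren)
  node 30: 1 child(ren)
  node 25: 0 child(ren)
  node 46: 0 child(ren)
Matching nodes: [4, 25, 46]
Count of leaf nodes: 3


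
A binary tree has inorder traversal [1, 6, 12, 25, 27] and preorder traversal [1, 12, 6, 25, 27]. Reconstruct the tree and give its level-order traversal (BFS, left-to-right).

Inorder:  [1, 6, 12, 25, 27]
Preorder: [1, 12, 6, 25, 27]
Algorithm: preorder visits root first, so consume preorder in order;
for each root, split the current inorder slice at that value into
left-subtree inorder and right-subtree inorder, then recurse.
Recursive splits:
  root=1; inorder splits into left=[], right=[6, 12, 25, 27]
  root=12; inorder splits into left=[6], right=[25, 27]
  root=6; inorder splits into left=[], right=[]
  root=25; inorder splits into left=[], right=[27]
  root=27; inorder splits into left=[], right=[]
Reconstructed level-order: [1, 12, 6, 25, 27]


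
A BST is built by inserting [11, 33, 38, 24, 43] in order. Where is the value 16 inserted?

Starting tree (level order): [11, None, 33, 24, 38, None, None, None, 43]
Insertion path: 11 -> 33 -> 24
Result: insert 16 as left child of 24
Final tree (level order): [11, None, 33, 24, 38, 16, None, None, 43]


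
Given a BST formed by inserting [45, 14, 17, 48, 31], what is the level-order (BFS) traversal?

Tree insertion order: [45, 14, 17, 48, 31]
Tree (level-order array): [45, 14, 48, None, 17, None, None, None, 31]
BFS from the root, enqueuing left then right child of each popped node:
  queue [45] -> pop 45, enqueue [14, 48], visited so far: [45]
  queue [14, 48] -> pop 14, enqueue [17], visited so far: [45, 14]
  queue [48, 17] -> pop 48, enqueue [none], visited so far: [45, 14, 48]
  queue [17] -> pop 17, enqueue [31], visited so far: [45, 14, 48, 17]
  queue [31] -> pop 31, enqueue [none], visited so far: [45, 14, 48, 17, 31]
Result: [45, 14, 48, 17, 31]


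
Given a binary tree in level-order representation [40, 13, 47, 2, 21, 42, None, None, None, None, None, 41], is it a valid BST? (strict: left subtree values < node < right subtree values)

Level-order array: [40, 13, 47, 2, 21, 42, None, None, None, None, None, 41]
Validate using subtree bounds (lo, hi): at each node, require lo < value < hi,
then recurse left with hi=value and right with lo=value.
Preorder trace (stopping at first violation):
  at node 40 with bounds (-inf, +inf): OK
  at node 13 with bounds (-inf, 40): OK
  at node 2 with bounds (-inf, 13): OK
  at node 21 with bounds (13, 40): OK
  at node 47 with bounds (40, +inf): OK
  at node 42 with bounds (40, 47): OK
  at node 41 with bounds (40, 42): OK
No violation found at any node.
Result: Valid BST


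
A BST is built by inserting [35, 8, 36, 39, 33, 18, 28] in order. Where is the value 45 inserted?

Starting tree (level order): [35, 8, 36, None, 33, None, 39, 18, None, None, None, None, 28]
Insertion path: 35 -> 36 -> 39
Result: insert 45 as right child of 39
Final tree (level order): [35, 8, 36, None, 33, None, 39, 18, None, None, 45, None, 28]


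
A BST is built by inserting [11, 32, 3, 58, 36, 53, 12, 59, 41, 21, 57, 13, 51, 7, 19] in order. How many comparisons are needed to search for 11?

Search path for 11: 11
Found: True
Comparisons: 1


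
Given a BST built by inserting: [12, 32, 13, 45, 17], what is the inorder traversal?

Tree insertion order: [12, 32, 13, 45, 17]
Tree (level-order array): [12, None, 32, 13, 45, None, 17]
Inorder traversal: [12, 13, 17, 32, 45]


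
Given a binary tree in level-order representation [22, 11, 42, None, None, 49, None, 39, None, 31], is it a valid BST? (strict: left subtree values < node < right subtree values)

Level-order array: [22, 11, 42, None, None, 49, None, 39, None, 31]
Validate using subtree bounds (lo, hi): at each node, require lo < value < hi,
then recurse left with hi=value and right with lo=value.
Preorder trace (stopping at first violation):
  at node 22 with bounds (-inf, +inf): OK
  at node 11 with bounds (-inf, 22): OK
  at node 42 with bounds (22, +inf): OK
  at node 49 with bounds (22, 42): VIOLATION
Node 49 violates its bound: not (22 < 49 < 42).
Result: Not a valid BST


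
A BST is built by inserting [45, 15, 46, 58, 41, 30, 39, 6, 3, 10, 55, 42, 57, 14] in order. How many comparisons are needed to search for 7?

Search path for 7: 45 -> 15 -> 6 -> 10
Found: False
Comparisons: 4


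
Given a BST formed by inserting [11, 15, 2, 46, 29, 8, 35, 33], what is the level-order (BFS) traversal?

Tree insertion order: [11, 15, 2, 46, 29, 8, 35, 33]
Tree (level-order array): [11, 2, 15, None, 8, None, 46, None, None, 29, None, None, 35, 33]
BFS from the root, enqueuing left then right child of each popped node:
  queue [11] -> pop 11, enqueue [2, 15], visited so far: [11]
  queue [2, 15] -> pop 2, enqueue [8], visited so far: [11, 2]
  queue [15, 8] -> pop 15, enqueue [46], visited so far: [11, 2, 15]
  queue [8, 46] -> pop 8, enqueue [none], visited so far: [11, 2, 15, 8]
  queue [46] -> pop 46, enqueue [29], visited so far: [11, 2, 15, 8, 46]
  queue [29] -> pop 29, enqueue [35], visited so far: [11, 2, 15, 8, 46, 29]
  queue [35] -> pop 35, enqueue [33], visited so far: [11, 2, 15, 8, 46, 29, 35]
  queue [33] -> pop 33, enqueue [none], visited so far: [11, 2, 15, 8, 46, 29, 35, 33]
Result: [11, 2, 15, 8, 46, 29, 35, 33]


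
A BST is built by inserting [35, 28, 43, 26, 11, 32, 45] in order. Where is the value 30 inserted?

Starting tree (level order): [35, 28, 43, 26, 32, None, 45, 11]
Insertion path: 35 -> 28 -> 32
Result: insert 30 as left child of 32
Final tree (level order): [35, 28, 43, 26, 32, None, 45, 11, None, 30]


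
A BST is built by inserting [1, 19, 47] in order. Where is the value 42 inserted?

Starting tree (level order): [1, None, 19, None, 47]
Insertion path: 1 -> 19 -> 47
Result: insert 42 as left child of 47
Final tree (level order): [1, None, 19, None, 47, 42]


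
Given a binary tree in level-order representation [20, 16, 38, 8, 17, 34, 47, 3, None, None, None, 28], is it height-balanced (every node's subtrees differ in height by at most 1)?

Tree (level-order array): [20, 16, 38, 8, 17, 34, 47, 3, None, None, None, 28]
Definition: a tree is height-balanced if, at every node, |h(left) - h(right)| <= 1 (empty subtree has height -1).
Bottom-up per-node check:
  node 3: h_left=-1, h_right=-1, diff=0 [OK], height=0
  node 8: h_left=0, h_right=-1, diff=1 [OK], height=1
  node 17: h_left=-1, h_right=-1, diff=0 [OK], height=0
  node 16: h_left=1, h_right=0, diff=1 [OK], height=2
  node 28: h_left=-1, h_right=-1, diff=0 [OK], height=0
  node 34: h_left=0, h_right=-1, diff=1 [OK], height=1
  node 47: h_left=-1, h_right=-1, diff=0 [OK], height=0
  node 38: h_left=1, h_right=0, diff=1 [OK], height=2
  node 20: h_left=2, h_right=2, diff=0 [OK], height=3
All nodes satisfy the balance condition.
Result: Balanced


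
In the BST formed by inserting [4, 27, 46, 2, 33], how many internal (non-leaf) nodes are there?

Tree built from: [4, 27, 46, 2, 33]
Tree (level-order array): [4, 2, 27, None, None, None, 46, 33]
Rule: An internal node has at least one child.
Per-node child counts:
  node 4: 2 child(ren)
  node 2: 0 child(ren)
  node 27: 1 child(ren)
  node 46: 1 child(ren)
  node 33: 0 child(ren)
Matching nodes: [4, 27, 46]
Count of internal (non-leaf) nodes: 3


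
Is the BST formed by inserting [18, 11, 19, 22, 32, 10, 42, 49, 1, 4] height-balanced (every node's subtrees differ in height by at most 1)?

Tree (level-order array): [18, 11, 19, 10, None, None, 22, 1, None, None, 32, None, 4, None, 42, None, None, None, 49]
Definition: a tree is height-balanced if, at every node, |h(left) - h(right)| <= 1 (empty subtree has height -1).
Bottom-up per-node check:
  node 4: h_left=-1, h_right=-1, diff=0 [OK], height=0
  node 1: h_left=-1, h_right=0, diff=1 [OK], height=1
  node 10: h_left=1, h_right=-1, diff=2 [FAIL (|1--1|=2 > 1)], height=2
  node 11: h_left=2, h_right=-1, diff=3 [FAIL (|2--1|=3 > 1)], height=3
  node 49: h_left=-1, h_right=-1, diff=0 [OK], height=0
  node 42: h_left=-1, h_right=0, diff=1 [OK], height=1
  node 32: h_left=-1, h_right=1, diff=2 [FAIL (|-1-1|=2 > 1)], height=2
  node 22: h_left=-1, h_right=2, diff=3 [FAIL (|-1-2|=3 > 1)], height=3
  node 19: h_left=-1, h_right=3, diff=4 [FAIL (|-1-3|=4 > 1)], height=4
  node 18: h_left=3, h_right=4, diff=1 [OK], height=5
Node 10 violates the condition: |1 - -1| = 2 > 1.
Result: Not balanced


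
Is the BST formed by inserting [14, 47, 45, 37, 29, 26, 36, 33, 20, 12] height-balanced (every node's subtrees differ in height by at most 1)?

Tree (level-order array): [14, 12, 47, None, None, 45, None, 37, None, 29, None, 26, 36, 20, None, 33]
Definition: a tree is height-balanced if, at every node, |h(left) - h(right)| <= 1 (empty subtree has height -1).
Bottom-up per-node check:
  node 12: h_left=-1, h_right=-1, diff=0 [OK], height=0
  node 20: h_left=-1, h_right=-1, diff=0 [OK], height=0
  node 26: h_left=0, h_right=-1, diff=1 [OK], height=1
  node 33: h_left=-1, h_right=-1, diff=0 [OK], height=0
  node 36: h_left=0, h_right=-1, diff=1 [OK], height=1
  node 29: h_left=1, h_right=1, diff=0 [OK], height=2
  node 37: h_left=2, h_right=-1, diff=3 [FAIL (|2--1|=3 > 1)], height=3
  node 45: h_left=3, h_right=-1, diff=4 [FAIL (|3--1|=4 > 1)], height=4
  node 47: h_left=4, h_right=-1, diff=5 [FAIL (|4--1|=5 > 1)], height=5
  node 14: h_left=0, h_right=5, diff=5 [FAIL (|0-5|=5 > 1)], height=6
Node 37 violates the condition: |2 - -1| = 3 > 1.
Result: Not balanced


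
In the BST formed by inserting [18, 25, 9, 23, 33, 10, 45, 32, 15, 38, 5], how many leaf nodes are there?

Tree built from: [18, 25, 9, 23, 33, 10, 45, 32, 15, 38, 5]
Tree (level-order array): [18, 9, 25, 5, 10, 23, 33, None, None, None, 15, None, None, 32, 45, None, None, None, None, 38]
Rule: A leaf has 0 children.
Per-node child counts:
  node 18: 2 child(ren)
  node 9: 2 child(ren)
  node 5: 0 child(ren)
  node 10: 1 child(ren)
  node 15: 0 child(ren)
  node 25: 2 child(ren)
  node 23: 0 child(ren)
  node 33: 2 child(ren)
  node 32: 0 child(ren)
  node 45: 1 child(ren)
  node 38: 0 child(ren)
Matching nodes: [5, 15, 23, 32, 38]
Count of leaf nodes: 5


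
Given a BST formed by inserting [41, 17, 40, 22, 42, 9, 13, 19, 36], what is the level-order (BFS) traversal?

Tree insertion order: [41, 17, 40, 22, 42, 9, 13, 19, 36]
Tree (level-order array): [41, 17, 42, 9, 40, None, None, None, 13, 22, None, None, None, 19, 36]
BFS from the root, enqueuing left then right child of each popped node:
  queue [41] -> pop 41, enqueue [17, 42], visited so far: [41]
  queue [17, 42] -> pop 17, enqueue [9, 40], visited so far: [41, 17]
  queue [42, 9, 40] -> pop 42, enqueue [none], visited so far: [41, 17, 42]
  queue [9, 40] -> pop 9, enqueue [13], visited so far: [41, 17, 42, 9]
  queue [40, 13] -> pop 40, enqueue [22], visited so far: [41, 17, 42, 9, 40]
  queue [13, 22] -> pop 13, enqueue [none], visited so far: [41, 17, 42, 9, 40, 13]
  queue [22] -> pop 22, enqueue [19, 36], visited so far: [41, 17, 42, 9, 40, 13, 22]
  queue [19, 36] -> pop 19, enqueue [none], visited so far: [41, 17, 42, 9, 40, 13, 22, 19]
  queue [36] -> pop 36, enqueue [none], visited so far: [41, 17, 42, 9, 40, 13, 22, 19, 36]
Result: [41, 17, 42, 9, 40, 13, 22, 19, 36]


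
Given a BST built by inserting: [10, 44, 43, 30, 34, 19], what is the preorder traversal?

Tree insertion order: [10, 44, 43, 30, 34, 19]
Tree (level-order array): [10, None, 44, 43, None, 30, None, 19, 34]
Preorder traversal: [10, 44, 43, 30, 19, 34]


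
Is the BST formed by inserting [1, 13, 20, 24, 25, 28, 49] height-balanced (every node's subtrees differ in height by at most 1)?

Tree (level-order array): [1, None, 13, None, 20, None, 24, None, 25, None, 28, None, 49]
Definition: a tree is height-balanced if, at every node, |h(left) - h(right)| <= 1 (empty subtree has height -1).
Bottom-up per-node check:
  node 49: h_left=-1, h_right=-1, diff=0 [OK], height=0
  node 28: h_left=-1, h_right=0, diff=1 [OK], height=1
  node 25: h_left=-1, h_right=1, diff=2 [FAIL (|-1-1|=2 > 1)], height=2
  node 24: h_left=-1, h_right=2, diff=3 [FAIL (|-1-2|=3 > 1)], height=3
  node 20: h_left=-1, h_right=3, diff=4 [FAIL (|-1-3|=4 > 1)], height=4
  node 13: h_left=-1, h_right=4, diff=5 [FAIL (|-1-4|=5 > 1)], height=5
  node 1: h_left=-1, h_right=5, diff=6 [FAIL (|-1-5|=6 > 1)], height=6
Node 25 violates the condition: |-1 - 1| = 2 > 1.
Result: Not balanced
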